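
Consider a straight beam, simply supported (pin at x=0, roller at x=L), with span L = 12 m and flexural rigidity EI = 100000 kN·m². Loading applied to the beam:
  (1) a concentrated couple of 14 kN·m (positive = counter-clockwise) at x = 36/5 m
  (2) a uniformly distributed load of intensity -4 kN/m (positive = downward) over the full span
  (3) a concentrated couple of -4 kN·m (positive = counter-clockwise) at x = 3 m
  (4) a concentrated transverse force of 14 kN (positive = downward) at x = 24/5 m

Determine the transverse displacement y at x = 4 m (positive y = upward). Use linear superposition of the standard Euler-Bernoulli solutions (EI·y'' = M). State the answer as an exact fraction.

y(4) = 124543/28125000 m

Load 1 — applied couple M₀=14 kN·m at a=36/5 m (b=L-a=24/5):
  y_1 = (M₀x³/(6L)+C₁x)/EI  [x≤a] with C₁=M₀(3b²-L²)/(6L)=-364/25 = (14·4³/(6·12)+(-364/25)·4)/100000 = -322/703125 m
Load 2 — uniform load w=-4 kN/m over full span:
  y_2 = -wx(L³-2Lx²+x³)/(24EI) = -(-4)·4·(12³-2·12·4²+4³)/(24·100000) = 88/9375 m
Load 3 — applied couple M₀=-4 kN·m at a=3 m (b=L-a=9):
  y_3 = (M₀x³/(6L)-M₀(x-a)²/2+C₁x)/EI  [x>a] with C₁=M₀(3b²-L²)/(6L)=-11/2 = ((-4)·4³/(6·12)-(-4)·(4-3)²/2+(-11/2)·4)/100000 = -53/225000 m
Load 4 — point force P=14 kN at a=24/5 m (b=L-a=36/5):
  y_4 = -Pbx(L²-b²-x²)/(6LEI)  [x≤a] = -14·(36/5)·4·(12²-(36/5)²-4²)/(6·12·100000) = -1666/390625 m
Superposition: y = Σ y_i = 124543/28125000 m ≈ 0.004428 m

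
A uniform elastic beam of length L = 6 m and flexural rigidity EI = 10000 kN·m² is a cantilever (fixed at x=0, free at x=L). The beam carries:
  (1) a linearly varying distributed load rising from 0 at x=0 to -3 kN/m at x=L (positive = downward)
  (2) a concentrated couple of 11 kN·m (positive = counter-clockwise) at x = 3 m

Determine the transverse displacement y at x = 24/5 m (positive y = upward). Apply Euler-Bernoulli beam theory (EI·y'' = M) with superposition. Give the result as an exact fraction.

y(24/5) = 11510901/312500000 m

Load 1 — triangular load w₀=-3 kN/m (0→w₀ over full span):
  y_1 = (w₀Lx³/12-w₀L²x²/6-w₀x⁵/(120L))/EI = ((-3)·6·(24/5)³/12-(-3)·6²·(24/5)²/6-(-3)·(24/5)⁵/(120·6))/10000 = 253368/9765625 m
Load 2 — applied couple M₀=11 kN·m at a=3 m (b=L-a=3):
  y_2 = M₀a(2x-a)/(2EI)  [x>a] = 11·3·(2·(24/5)-3)/(2·10000) = 1089/100000 m
Superposition: y = Σ y_i = 11510901/312500000 m ≈ 0.036835 m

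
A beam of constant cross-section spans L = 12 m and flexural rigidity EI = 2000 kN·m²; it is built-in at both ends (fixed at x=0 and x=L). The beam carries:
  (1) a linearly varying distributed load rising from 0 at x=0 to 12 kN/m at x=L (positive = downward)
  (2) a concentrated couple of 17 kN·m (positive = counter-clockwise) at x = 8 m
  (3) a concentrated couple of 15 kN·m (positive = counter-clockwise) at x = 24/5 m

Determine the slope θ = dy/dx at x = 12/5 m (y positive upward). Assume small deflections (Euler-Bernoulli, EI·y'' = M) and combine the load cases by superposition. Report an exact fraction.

Load 1 — triangular load w₀=12 kN/m (0→w₀ over full span):
  θ_1 = -w₀(2x(L-x)(L-2x)(x+2L)+x²(L-x)²)/(120LEI) = -12·(2·(12/5)·(12-(12/5))·(12-2·(12/5))·((12/5)+2·12)+(12/5)²·(12-(12/5))²)/(120·12·2000) = -3024/78125 rad
Load 2 — applied couple M₀=17 kN·m at a=8 m (b=L-a=4):
  θ_2 = (R_Ax²/2 - M_Ax)/EI  [x≤a] with R_A=17/9, M_A=17/3 = ((17/9)·(12/5)²/2 - (17/3)·(12/5))/2000 = -51/12500 rad
Load 3 — applied couple M₀=15 kN·m at a=24/5 m (b=L-a=36/5):
  θ_3 = (R_Ax²/2 - M_Ax)/EI  [x≤a] with R_A=9/5, M_A=9/5 = ((9/5)·(12/5)²/2 - (9/5)·(12/5))/2000 = 27/62500 rad
Superposition: θ = Σ θ_i = -3309/78125 rad ≈ -0.042355 rad

θ(12/5) = -3309/78125 rad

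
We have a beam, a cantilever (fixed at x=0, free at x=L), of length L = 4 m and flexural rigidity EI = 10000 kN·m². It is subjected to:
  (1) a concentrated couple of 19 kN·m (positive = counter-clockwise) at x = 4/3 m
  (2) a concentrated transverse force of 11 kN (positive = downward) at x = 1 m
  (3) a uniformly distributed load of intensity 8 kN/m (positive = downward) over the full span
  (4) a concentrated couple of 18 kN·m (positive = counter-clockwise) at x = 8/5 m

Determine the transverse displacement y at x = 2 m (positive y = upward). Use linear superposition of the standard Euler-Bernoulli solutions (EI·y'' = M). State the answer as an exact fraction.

Load 1 — applied couple M₀=19 kN·m at a=4/3 m (b=L-a=8/3):
  y_1 = M₀a(2x-a)/(2EI)  [x>a] = 19·(4/3)·(2·2-(4/3))/(2·10000) = 19/5625 m
Load 2 — point force P=11 kN at a=1 m (b=L-a=3):
  y_2 = -Pa²(3x-a)/(6EI)  [x>a] = -11·1²·(3·2-1)/(6·10000) = -11/12000 m
Load 3 — uniform load w=8 kN/m over full span:
  y_3 = -wx²(x²-4Lx+6L²)/(24EI) = -8·2²·(2²-4·4·2+6·4²)/(24·10000) = -17/1875 m
Load 4 — applied couple M₀=18 kN·m at a=8/5 m (b=L-a=12/5):
  y_4 = M₀a(2x-a)/(2EI)  [x>a] = 18·(8/5)·(2·2-(8/5))/(2·10000) = 54/15625 m
Superposition: y = Σ y_i = -14173/4500000 m ≈ -0.003150 m

y(2) = -14173/4500000 m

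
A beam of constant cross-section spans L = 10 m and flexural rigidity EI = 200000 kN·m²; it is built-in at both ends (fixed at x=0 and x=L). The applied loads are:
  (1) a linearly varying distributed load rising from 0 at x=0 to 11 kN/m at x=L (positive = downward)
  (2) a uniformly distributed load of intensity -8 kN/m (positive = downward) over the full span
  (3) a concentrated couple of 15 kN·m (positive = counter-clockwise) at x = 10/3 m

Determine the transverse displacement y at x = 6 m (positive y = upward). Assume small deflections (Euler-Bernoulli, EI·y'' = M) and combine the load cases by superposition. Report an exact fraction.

y(6) = 86/234375 m

Load 1 — triangular load w₀=11 kN/m (0→w₀ over full span):
  y_1 = -w₀x²(L-x)²(x+2L)/(120LEI) = -11·6²·(10-6)²·(6+2·10)/(120·10·200000) = -429/625000 m
Load 2 — uniform load w=-8 kN/m over full span:
  y_2 = -wx²(L-x)²/(24EI) = -(-8)·6²·(10-6)²/(24·200000) = 3/3125 m
Load 3 — applied couple M₀=15 kN·m at a=10/3 m (b=L-a=20/3):
  y_3 = (R_Ax³/6 - M_Ax²/2 - M₀(x-a)²/2)/EI  [x>a] with R_A=2, M_A=0 = (2·6³/6 - 0·6²/2 - 15·(6-(10/3))²/2)/200000 = 7/75000 m
Superposition: y = Σ y_i = 86/234375 m ≈ 0.000367 m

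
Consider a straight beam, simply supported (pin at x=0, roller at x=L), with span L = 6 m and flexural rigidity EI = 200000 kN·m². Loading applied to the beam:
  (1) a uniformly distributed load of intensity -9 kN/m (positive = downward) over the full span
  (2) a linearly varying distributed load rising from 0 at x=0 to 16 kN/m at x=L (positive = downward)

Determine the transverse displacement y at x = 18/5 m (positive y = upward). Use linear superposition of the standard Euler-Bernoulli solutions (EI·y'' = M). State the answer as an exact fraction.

Load 1 — uniform load w=-9 kN/m over full span:
  y_1 = -wx(L³-2Lx²+x³)/(24EI) = -(-9)·(18/5)·(6³-2·6·(18/5)²+(18/5)³)/(24·200000) = 22599/31250000 m
Load 2 — triangular load w₀=16 kN/m (0→w₀ over full span):
  y_2 = -w₀x(7L⁴-10L²x²+3x⁴)/(360LEI) = -16·(18/5)·(7·6⁴-10·6²·(18/5)²+3·(18/5)⁴)/(360·6·200000) = -31968/48828125 m
Superposition: y = Σ y_i = 53487/781250000 m ≈ 0.000068 m

y(18/5) = 53487/781250000 m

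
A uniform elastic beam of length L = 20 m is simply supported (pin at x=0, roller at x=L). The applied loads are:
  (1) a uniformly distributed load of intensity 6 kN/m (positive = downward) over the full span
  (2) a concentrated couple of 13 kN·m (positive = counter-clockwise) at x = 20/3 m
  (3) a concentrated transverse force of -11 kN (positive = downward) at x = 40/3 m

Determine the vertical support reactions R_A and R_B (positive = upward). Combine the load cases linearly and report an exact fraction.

Load 1 — uniform load w=6 kN/m over full span:
  R_A = wL/2 = 6·20/2 = 60 kN
  R_B = wL/2 = 6·20/2 = 60 kN
Load 2 — applied couple M₀=13 kN·m at a=20/3 m (b=L-a=40/3):
  R_A = M₀/L = 13/20 kN
  R_B = -M₀/L = -13/20 kN
Load 3 — point force P=-11 kN at a=40/3 m (b=L-a=20/3):
  R_A = Pb/L = (-11)·(20/3)/20 = -11/3 kN
  R_B = Pa/L = (-11)·(40/3)/20 = -22/3 kN
Superposition: R_A = 3419/60 kN, R_B = 3121/60 kN

R_A = 3419/60 kN, R_B = 3121/60 kN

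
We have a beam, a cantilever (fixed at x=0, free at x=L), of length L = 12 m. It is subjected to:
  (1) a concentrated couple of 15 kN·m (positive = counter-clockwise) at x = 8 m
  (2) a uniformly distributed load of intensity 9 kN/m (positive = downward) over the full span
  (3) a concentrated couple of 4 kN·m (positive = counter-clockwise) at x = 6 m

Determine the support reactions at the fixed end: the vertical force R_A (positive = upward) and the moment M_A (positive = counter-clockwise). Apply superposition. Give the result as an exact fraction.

Load 1 — applied couple M₀=15 kN·m at a=8 m (b=L-a=4):
  R_A = 0 kN
  M_A = -M₀ = -15 kN·m
Load 2 — uniform load w=9 kN/m over full span:
  R_A = wL = 9·12 = 108 kN
  M_A = wL²/2 = 9·12²/2 = 648 kN·m
Load 3 — applied couple M₀=4 kN·m at a=6 m (b=L-a=6):
  R_A = 0 kN
  M_A = -M₀ = -4 kN·m
Superposition: R_A = 108 kN, M_A = 629 kN·m

R_A = 108 kN, M_A = 629 kN·m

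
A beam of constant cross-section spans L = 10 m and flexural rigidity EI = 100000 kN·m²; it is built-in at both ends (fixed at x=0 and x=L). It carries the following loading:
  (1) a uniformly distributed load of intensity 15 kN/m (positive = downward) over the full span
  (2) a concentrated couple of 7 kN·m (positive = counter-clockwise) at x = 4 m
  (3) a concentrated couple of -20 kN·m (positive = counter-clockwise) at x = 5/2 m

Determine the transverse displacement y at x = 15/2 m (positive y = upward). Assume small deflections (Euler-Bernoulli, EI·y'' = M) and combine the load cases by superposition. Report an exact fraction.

Load 1 — uniform load w=15 kN/m over full span:
  y_1 = -wx²(L-x)²/(24EI) = -15·(15/2)²·(10-(15/2))²/(24·100000) = -9/4096 m
Load 2 — applied couple M₀=7 kN·m at a=4 m (b=L-a=6):
  y_2 = (R_Ax³/6 - M_Ax²/2 - M₀(x-a)²/2)/EI  [x>a] with R_A=126/125, M_A=21/25 = ((126/125)·(15/2)³/6 - (21/25)·(15/2)²/2 - 7·((15/2)-4)²/2)/100000 = 7/160000 m
Load 3 — applied couple M₀=-20 kN·m at a=5/2 m (b=L-a=15/2):
  y_3 = (R_Ax³/6 - M_Ax²/2 - M₀(x-a)²/2)/EI  [x>a] with R_A=-9/4, M_A=15/4 = ((-9/4)·(15/2)³/6 - (15/4)·(15/2)²/2 - (-20)·((15/2)-(5/2))²/2)/100000 = -7/51200 m
Superposition: y = Σ y_i = -5863/2560000 m ≈ -0.002290 m

y(15/2) = -5863/2560000 m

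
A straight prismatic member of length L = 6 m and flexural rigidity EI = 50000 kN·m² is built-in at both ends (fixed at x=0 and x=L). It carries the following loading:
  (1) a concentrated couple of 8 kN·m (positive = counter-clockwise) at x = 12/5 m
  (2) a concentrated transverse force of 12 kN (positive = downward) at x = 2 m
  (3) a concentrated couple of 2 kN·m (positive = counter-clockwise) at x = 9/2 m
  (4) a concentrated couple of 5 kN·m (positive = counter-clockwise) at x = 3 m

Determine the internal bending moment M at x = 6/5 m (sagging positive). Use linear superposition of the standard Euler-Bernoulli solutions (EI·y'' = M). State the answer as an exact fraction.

Load 1 — applied couple M₀=8 kN·m at a=12/5 m (b=L-a=18/5):
  M_1 = R_Ax - M_A  [x≤a] with R_A=48/25, M_A=24/25 = (48/25)·(6/5) - (24/25) = 168/125 kN·m
Load 2 — point force P=12 kN at a=2 m (b=L-a=4):
  M_2 = Pb²(3a+b)x/L³ - Pab²/L²  [x≤a] = 12·4²·(3·2+4)·(6/5)/6³ - 12·2·4²/6² = 0 kN·m
Load 3 — applied couple M₀=2 kN·m at a=9/2 m (b=L-a=3/2):
  M_3 = R_Ax - M_A  [x≤a] with R_A=3/8, M_A=5/8 = (3/8)·(6/5) - (5/8) = -7/40 kN·m
Load 4 — applied couple M₀=5 kN·m at a=3 m (b=L-a=3):
  M_4 = R_Ax - M_A  [x≤a] with R_A=5/4, M_A=5/4 = (5/4)·(6/5) - (5/4) = 1/4 kN·m
Superposition: M = Σ M_i = 1419/1000 kN·m ≈ 1.419000 kN·m

M(6/5) = 1419/1000 kN·m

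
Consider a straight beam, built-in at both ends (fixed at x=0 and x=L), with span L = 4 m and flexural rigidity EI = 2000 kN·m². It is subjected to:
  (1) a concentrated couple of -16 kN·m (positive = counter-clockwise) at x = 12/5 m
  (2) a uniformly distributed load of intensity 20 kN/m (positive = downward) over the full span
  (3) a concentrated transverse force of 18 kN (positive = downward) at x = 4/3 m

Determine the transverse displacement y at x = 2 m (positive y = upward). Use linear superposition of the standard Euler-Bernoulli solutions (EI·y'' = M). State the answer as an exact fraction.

y(2) = -214/28125 m

Load 1 — applied couple M₀=-16 kN·m at a=12/5 m (b=L-a=8/5):
  y_1 = (R_Ax³/6 - M_Ax²/2)/EI  [x≤a] with R_A=-144/25, M_A=-128/25 = ((-144/25)·2³/6 - (-128/25)·2²/2)/2000 = 4/3125 m
Load 2 — uniform load w=20 kN/m over full span:
  y_2 = -wx²(L-x)²/(24EI) = -20·2²·(4-2)²/(24·2000) = -1/150 m
Load 3 — point force P=18 kN at a=4/3 m (b=L-a=8/3):
  y_3 = -Pa²(L-x)²(3bL-(3b+a)(L-x))/(6L³EI)  [x>a] = -18·(4/3)²·(4-2)²·(3·(8/3)·4-(3·(8/3)+(4/3))·(4-2))/(6·4³·2000) = -1/450 m
Superposition: y = Σ y_i = -214/28125 m ≈ -0.007609 m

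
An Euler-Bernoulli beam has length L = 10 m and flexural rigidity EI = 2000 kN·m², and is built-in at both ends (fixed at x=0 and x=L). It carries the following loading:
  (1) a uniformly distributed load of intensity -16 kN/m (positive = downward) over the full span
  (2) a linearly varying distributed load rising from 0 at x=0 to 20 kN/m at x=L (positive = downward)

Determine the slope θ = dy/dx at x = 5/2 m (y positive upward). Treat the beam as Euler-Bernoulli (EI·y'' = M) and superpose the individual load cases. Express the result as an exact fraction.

Load 1 — uniform load w=-16 kN/m over full span:
  θ_1 = -wx(L-x)(L-2x)/(12EI) = -(-16)·(5/2)·(10-(5/2))·(10-2·(5/2))/(12·2000) = 1/16 rad
Load 2 — triangular load w₀=20 kN/m (0→w₀ over full span):
  θ_2 = -w₀(2x(L-x)(L-2x)(x+2L)+x²(L-x)²)/(120LEI) = -20·(2·(5/2)·(10-(5/2))·(10-2·(5/2))·((5/2)+2·10)+(5/2)²·(10-(5/2))²)/(120·10·2000) = -39/1024 rad
Superposition: θ = Σ θ_i = 25/1024 rad ≈ 0.024414 rad

θ(5/2) = 25/1024 rad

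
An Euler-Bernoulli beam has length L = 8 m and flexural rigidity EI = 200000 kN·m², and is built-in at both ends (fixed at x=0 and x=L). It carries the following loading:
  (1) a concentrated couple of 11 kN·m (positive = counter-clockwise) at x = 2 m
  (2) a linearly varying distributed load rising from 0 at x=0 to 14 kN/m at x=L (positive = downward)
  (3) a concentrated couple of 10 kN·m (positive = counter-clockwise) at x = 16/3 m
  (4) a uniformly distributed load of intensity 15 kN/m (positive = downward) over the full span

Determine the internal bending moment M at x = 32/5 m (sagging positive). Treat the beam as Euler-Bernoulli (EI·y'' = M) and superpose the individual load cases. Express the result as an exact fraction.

M(32/5) = -7419/2000 kN·m

Load 1 — applied couple M₀=11 kN·m at a=2 m (b=L-a=6):
  M_1 = R_Ax - M_A - M₀  [x>a] with R_A=99/64, M_A=-33/16 = (99/64)·(32/5) - (-33/16) - 11 = 77/80 kN·m
Load 2 — triangular load w₀=14 kN/m (0→w₀ over full span):
  M_2 = 3w₀Lx/20 - w₀L²/30 - w₀x³/(6L) = 3·14·8·(32/5)/20 - 14·8²/30 - 14·(32/5)³/(6·8) = 448/375 kN·m
Load 3 — applied couple M₀=10 kN·m at a=16/3 m (b=L-a=8/3):
  M_3 = R_Ax - M_A - M₀  [x>a] with R_A=5/3, M_A=10/3 = (5/3)·(32/5) - (10/3) - 10 = -8/3 kN·m
Load 4 — uniform load w=15 kN/m over full span:
  M_4 = wLx/2 - wL²/12 - wx²/2 = 15·8·(32/5)/2 - 15·8²/12 - 15·(32/5)²/2 = -16/5 kN·m
Superposition: M = Σ M_i = -7419/2000 kN·m ≈ -3.709500 kN·m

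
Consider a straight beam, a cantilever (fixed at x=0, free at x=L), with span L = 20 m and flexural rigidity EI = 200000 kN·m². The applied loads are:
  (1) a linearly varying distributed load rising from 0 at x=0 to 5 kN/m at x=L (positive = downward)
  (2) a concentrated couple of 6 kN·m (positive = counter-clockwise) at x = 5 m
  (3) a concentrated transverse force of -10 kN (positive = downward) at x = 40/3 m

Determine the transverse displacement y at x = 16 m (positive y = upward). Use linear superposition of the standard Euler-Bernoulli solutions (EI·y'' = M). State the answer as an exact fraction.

y(16) = -17296711/81000000 m

Load 1 — triangular load w₀=5 kN/m (0→w₀ over full span):
  y_1 = (w₀Lx³/12-w₀L²x²/6-w₀x⁵/(120L))/EI = (5·20·16³/12-5·20²·16²/6-5·16⁵/(120·20))/200000 = -12512/46875 m
Load 2 — applied couple M₀=6 kN·m at a=5 m (b=L-a=15):
  y_2 = M₀a(2x-a)/(2EI)  [x>a] = 6·5·(2·16-5)/(2·200000) = 81/40000 m
Load 3 — point force P=-10 kN at a=40/3 m (b=L-a=20/3):
  y_3 = -Pa²(3x-a)/(6EI)  [x>a] = -(-10)·(40/3)²·(3·16-(40/3))/(6·200000) = 104/2025 m
Superposition: y = Σ y_i = -17296711/81000000 m ≈ -0.213540 m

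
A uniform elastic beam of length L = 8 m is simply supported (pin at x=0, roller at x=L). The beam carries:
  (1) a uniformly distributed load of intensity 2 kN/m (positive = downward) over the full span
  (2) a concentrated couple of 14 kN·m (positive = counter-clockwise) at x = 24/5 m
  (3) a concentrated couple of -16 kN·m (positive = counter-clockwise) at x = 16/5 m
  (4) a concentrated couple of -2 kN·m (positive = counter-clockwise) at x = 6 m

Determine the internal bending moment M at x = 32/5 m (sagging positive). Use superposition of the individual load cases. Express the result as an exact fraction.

Load 1 — uniform load w=2 kN/m over full span:
  M_1 = wx(L-x)/2 = 2·(32/5)·(8-(32/5))/2 = 256/25 kN·m
Load 2 — applied couple M₀=14 kN·m at a=24/5 m (b=L-a=16/5):
  M_2 = M₀x/L - M₀  [x>a] = 14·(32/5)/8 - 14 = -14/5 kN·m
Load 3 — applied couple M₀=-16 kN·m at a=16/5 m (b=L-a=24/5):
  M_3 = M₀x/L - M₀  [x>a] = (-16)·(32/5)/8 - (-16) = 16/5 kN·m
Load 4 — applied couple M₀=-2 kN·m at a=6 m (b=L-a=2):
  M_4 = M₀x/L - M₀  [x>a] = (-2)·(32/5)/8 - (-2) = 2/5 kN·m
Superposition: M = Σ M_i = 276/25 kN·m ≈ 11.040000 kN·m

M(32/5) = 276/25 kN·m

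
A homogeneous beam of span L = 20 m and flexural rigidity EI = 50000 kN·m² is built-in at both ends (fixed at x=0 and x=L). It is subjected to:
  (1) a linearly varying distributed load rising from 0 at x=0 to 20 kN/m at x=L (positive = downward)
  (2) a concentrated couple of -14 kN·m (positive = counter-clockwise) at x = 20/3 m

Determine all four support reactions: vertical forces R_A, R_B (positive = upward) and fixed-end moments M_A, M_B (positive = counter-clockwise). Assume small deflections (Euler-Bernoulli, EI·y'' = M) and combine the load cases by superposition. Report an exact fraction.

Load 1 — triangular load w₀=20 kN/m (0→w₀ over full span):
  R_A = 3w₀L/20 = 3·20·20/20 = 60 kN
  M_A = w₀L²/30 = 20·20²/30 = 800/3 kN·m
  R_B = 7w₀L/20 = 7·20·20/20 = 140 kN
  M_B = -w₀L²/20 = -20·20²/20 = -400 kN·m
Load 2 — applied couple M₀=-14 kN·m at a=20/3 m (b=L-a=40/3):
  R_A = 6M₀ab/L³ = 6·(-14)·(20/3)·(40/3)/20³ = -14/15 kN
  M_A = M₀b(2a-b)/L² = (-14)·(40/3)·(2·(20/3)-(40/3))/20² = 0 kN·m
  R_B = -6M₀ab/L³ = -6·(-14)·(20/3)·(40/3)/20³ = 14/15 kN
  M_B = M₀a(2b-a)/L² = (-14)·(20/3)·(2·(40/3)-(20/3))/20² = -14/3 kN·m
Superposition: R_A = 886/15 kN, M_A = 800/3 kN·m, R_B = 2114/15 kN, M_B = -1214/3 kN·m

R_A = 886/15 kN, M_A = 800/3 kN·m, R_B = 2114/15 kN, M_B = -1214/3 kN·m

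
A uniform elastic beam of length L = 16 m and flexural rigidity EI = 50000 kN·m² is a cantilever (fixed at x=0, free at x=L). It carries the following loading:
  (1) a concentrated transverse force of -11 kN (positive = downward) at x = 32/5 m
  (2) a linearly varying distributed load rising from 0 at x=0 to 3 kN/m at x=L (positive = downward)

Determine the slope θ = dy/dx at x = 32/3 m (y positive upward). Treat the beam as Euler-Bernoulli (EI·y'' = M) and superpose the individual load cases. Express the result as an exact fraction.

θ(32/3) = -157088/6328125 rad

Load 1 — point force P=-11 kN at a=32/5 m (b=L-a=48/5):
  θ_1 = -Pa²/(2EI)  [x>a] = -(-11)·(32/5)²/(2·50000) = 352/78125 rad
Load 2 — triangular load w₀=3 kN/m (0→w₀ over full span):
  θ_2 = (w₀Lx²/4-w₀L²x/3-w₀x⁴/(24L))/EI = (3·16·(32/3)²/4-3·16²·(32/3)/3-3·(32/3)⁴/(24·16))/50000 = -7424/253125 rad
Superposition: θ = Σ θ_i = -157088/6328125 rad ≈ -0.024824 rad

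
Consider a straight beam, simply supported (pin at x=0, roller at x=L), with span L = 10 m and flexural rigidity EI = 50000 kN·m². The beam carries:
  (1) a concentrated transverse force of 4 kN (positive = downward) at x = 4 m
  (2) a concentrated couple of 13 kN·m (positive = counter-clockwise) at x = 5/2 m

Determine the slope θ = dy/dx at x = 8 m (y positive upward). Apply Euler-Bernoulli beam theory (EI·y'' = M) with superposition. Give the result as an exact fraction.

Load 1 — point force P=4 kN at a=4 m (b=L-a=6):
  θ_1 = -Pa(2L²-6Lx+3x²+a²)/(6LEI)  [x>a] = -4·4·(2·10²-6·10·8+3·8²+4²)/(6·10·50000) = 6/15625 rad
Load 2 — applied couple M₀=13 kN·m at a=5/2 m (b=L-a=15/2):
  θ_2 = (M₀x²/(2L)-M₀(x-a)+C₁)/EI  [x>a] with C₁=M₀(3b²-L²)/(6L)=715/48 = (13·8²/(2·10)-13·(8-(5/2))+(715/48))/50000 = -3601/12000000 rad
Superposition: θ = Σ θ_i = 1007/12000000 rad ≈ 0.000084 rad

θ(8) = 1007/12000000 rad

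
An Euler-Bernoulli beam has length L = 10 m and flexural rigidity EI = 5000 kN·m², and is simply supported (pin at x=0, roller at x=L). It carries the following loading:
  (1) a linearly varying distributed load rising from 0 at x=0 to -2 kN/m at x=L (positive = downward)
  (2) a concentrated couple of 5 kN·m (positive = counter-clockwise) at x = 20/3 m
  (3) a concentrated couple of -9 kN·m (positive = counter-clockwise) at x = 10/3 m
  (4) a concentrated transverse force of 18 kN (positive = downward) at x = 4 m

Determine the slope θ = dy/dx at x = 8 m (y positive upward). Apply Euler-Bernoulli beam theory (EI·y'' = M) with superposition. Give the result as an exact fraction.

Load 1 — triangular load w₀=-2 kN/m (0→w₀ over full span):
  θ_1 = -w₀(7L⁴-30L²x²+15x⁴)/(360LEI) = -(-2)·(7·10⁴-30·10²·8²+15·8⁴)/(360·10·5000) = -757/112500 rad
Load 2 — applied couple M₀=5 kN·m at a=20/3 m (b=L-a=10/3):
  θ_2 = (M₀x²/(2L)-M₀(x-a)+C₁)/EI  [x>a] with C₁=M₀(3b²-L²)/(6L)=-50/9 = (5·8²/(2·10)-5·(8-(20/3))+(-50/9))/5000 = 17/22500 rad
Load 3 — applied couple M₀=-9 kN·m at a=10/3 m (b=L-a=20/3):
  θ_3 = (M₀x²/(2L)-M₀(x-a)+C₁)/EI  [x>a] with C₁=M₀(3b²-L²)/(6L)=-5 = ((-9)·8²/(2·10)-(-9)·(8-(10/3))+(-5))/5000 = 41/25000 rad
Load 4 — point force P=18 kN at a=4 m (b=L-a=6):
  θ_4 = -Pa(2L²-6Lx+3x²+a²)/(6LEI)  [x>a] = -18·4·(2·10²-6·10·8+3·8²+4²)/(6·10·5000) = 54/3125 rad
Superposition: θ = Σ θ_i = 971/75000 rad ≈ 0.012947 rad

θ(8) = 971/75000 rad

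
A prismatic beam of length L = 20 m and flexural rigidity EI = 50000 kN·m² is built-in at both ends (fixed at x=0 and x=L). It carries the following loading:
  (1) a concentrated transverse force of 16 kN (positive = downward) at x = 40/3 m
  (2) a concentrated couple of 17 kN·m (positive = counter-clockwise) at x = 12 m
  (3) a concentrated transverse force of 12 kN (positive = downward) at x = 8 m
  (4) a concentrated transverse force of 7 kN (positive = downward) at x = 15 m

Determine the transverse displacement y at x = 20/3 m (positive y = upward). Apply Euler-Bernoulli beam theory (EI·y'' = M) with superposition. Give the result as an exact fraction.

y(20/3) = -30029/1749600 m

Load 1 — point force P=16 kN at a=40/3 m (b=L-a=20/3):
  y_1 = -Pb²x²(3aL-(3a+b)x)/(6L³EI)  [x≤a] = -16·(20/3)²·(20/3)²·(3·(40/3)·20-(3·(40/3)+(20/3))·(20/3))/(6·20³·50000) = -352/54675 m
Load 2 — applied couple M₀=17 kN·m at a=12 m (b=L-a=8):
  y_2 = (R_Ax³/6 - M_Ax²/2)/EI  [x≤a] with R_A=153/125, M_A=136/25 = ((153/125)·(20/3)³/6 - (136/25)·(20/3)²/2)/50000 = -34/28125 m
Load 3 — point force P=12 kN at a=8 m (b=L-a=12):
  y_3 = -Pb²x²(3aL-(3a+b)x)/(6L³EI)  [x≤a] = -12·12²·(20/3)²·(3·8·20-(3·8+12)·(20/3))/(6·20³·50000) = -24/3125 m
Load 4 — point force P=7 kN at a=15 m (b=L-a=5):
  y_4 = -Pb²x²(3aL-(3a+b)x)/(6L³EI)  [x≤a] = -7·5²·(20/3)²·(3·15·20-(3·15+5)·(20/3))/(6·20³·50000) = -119/64800 m
Superposition: y = Σ y_i = -30029/1749600 m ≈ -0.017163 m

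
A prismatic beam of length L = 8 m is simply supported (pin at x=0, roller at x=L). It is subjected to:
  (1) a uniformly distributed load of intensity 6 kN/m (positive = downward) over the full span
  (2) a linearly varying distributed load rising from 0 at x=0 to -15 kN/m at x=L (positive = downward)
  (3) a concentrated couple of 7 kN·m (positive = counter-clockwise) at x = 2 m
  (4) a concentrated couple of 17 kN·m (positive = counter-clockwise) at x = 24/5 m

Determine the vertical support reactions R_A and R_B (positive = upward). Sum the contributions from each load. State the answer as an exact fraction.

R_A = 7 kN, R_B = -19 kN

Load 1 — uniform load w=6 kN/m over full span:
  R_A = wL/2 = 6·8/2 = 24 kN
  R_B = wL/2 = 6·8/2 = 24 kN
Load 2 — triangular load w₀=-15 kN/m (0→w₀ over full span):
  R_A = w₀L/6 = (-15)·8/6 = -20 kN
  R_B = w₀L/3 = (-15)·8/3 = -40 kN
Load 3 — applied couple M₀=7 kN·m at a=2 m (b=L-a=6):
  R_A = M₀/L = 7/8 kN
  R_B = -M₀/L = -7/8 kN
Load 4 — applied couple M₀=17 kN·m at a=24/5 m (b=L-a=16/5):
  R_A = M₀/L = 17/8 kN
  R_B = -M₀/L = -17/8 kN
Superposition: R_A = 7 kN, R_B = -19 kN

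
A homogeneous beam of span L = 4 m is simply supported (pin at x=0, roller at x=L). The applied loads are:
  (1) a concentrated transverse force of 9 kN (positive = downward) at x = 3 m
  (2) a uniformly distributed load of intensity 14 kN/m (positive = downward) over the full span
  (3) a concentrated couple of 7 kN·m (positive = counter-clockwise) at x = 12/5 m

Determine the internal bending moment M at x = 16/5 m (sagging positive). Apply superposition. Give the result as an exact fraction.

M(16/5) = 548/25 kN·m

Load 1 — point force P=9 kN at a=3 m (b=L-a=1):
  M_1 = Pa(L-x)/L  [x>a] = 9·3·(4-(16/5))/4 = 27/5 kN·m
Load 2 — uniform load w=14 kN/m over full span:
  M_2 = wx(L-x)/2 = 14·(16/5)·(4-(16/5))/2 = 448/25 kN·m
Load 3 — applied couple M₀=7 kN·m at a=12/5 m (b=L-a=8/5):
  M_3 = M₀x/L - M₀  [x>a] = 7·(16/5)/4 - 7 = -7/5 kN·m
Superposition: M = Σ M_i = 548/25 kN·m ≈ 21.920000 kN·m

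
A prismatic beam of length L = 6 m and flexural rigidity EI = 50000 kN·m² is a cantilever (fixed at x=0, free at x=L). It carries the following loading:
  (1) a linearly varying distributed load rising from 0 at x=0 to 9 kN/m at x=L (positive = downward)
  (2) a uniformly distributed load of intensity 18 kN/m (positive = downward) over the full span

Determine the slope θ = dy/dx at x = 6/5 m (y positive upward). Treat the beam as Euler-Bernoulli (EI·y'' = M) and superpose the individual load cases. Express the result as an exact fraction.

Load 1 — triangular load w₀=9 kN/m (0→w₀ over full span):
  θ_1 = (w₀Lx²/4-w₀L²x/3-w₀x⁴/(24L))/EI = (9·6·(6/5)²/4-9·6²·(6/5)/3-9·(6/5)⁴/(24·6))/50000 = -68931/31250000 rad
Load 2 — uniform load w=18 kN/m over full span:
  θ_2 = -wx(x²-3Lx+3L²)/(6EI) = -18·(6/5)·((6/5)²-3·6·(6/5)+3·6²)/(6·50000) = -4941/781250 rad
Superposition: θ = Σ θ_i = -266571/31250000 rad ≈ -0.008530 rad

θ(6/5) = -266571/31250000 rad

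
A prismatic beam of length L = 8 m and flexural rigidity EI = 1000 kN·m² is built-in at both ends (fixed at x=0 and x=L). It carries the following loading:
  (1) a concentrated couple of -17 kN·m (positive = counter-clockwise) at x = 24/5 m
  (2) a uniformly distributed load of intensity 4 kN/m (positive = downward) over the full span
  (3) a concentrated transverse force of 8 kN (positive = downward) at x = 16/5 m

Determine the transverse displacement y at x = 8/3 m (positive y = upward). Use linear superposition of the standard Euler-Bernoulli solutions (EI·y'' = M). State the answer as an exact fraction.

Load 1 — applied couple M₀=-17 kN·m at a=24/5 m (b=L-a=16/5):
  y_1 = (R_Ax³/6 - M_Ax²/2)/EI  [x≤a] with R_A=-153/50, M_A=-136/25 = ((-153/50)·(8/3)³/6 - (-136/25)·(8/3)²/2)/1000 = 272/28125 m
Load 2 — uniform load w=4 kN/m over full span:
  y_2 = -wx²(L-x)²/(24EI) = -4·(8/3)²·(8-(8/3))²/(24·1000) = -1024/30375 m
Load 3 — point force P=8 kN at a=16/5 m (b=L-a=24/5):
  y_3 = -Pb²x²(3aL-(3a+b)x)/(6L³EI)  [x≤a] = -8·(24/5)²·(8/3)²·(3·(16/5)·8-(3·(16/5)+(24/5))·(8/3))/(6·8³·1000) = -256/15625 m
Superposition: y = Σ y_i = -153488/3796875 m ≈ -0.040425 m

y(8/3) = -153488/3796875 m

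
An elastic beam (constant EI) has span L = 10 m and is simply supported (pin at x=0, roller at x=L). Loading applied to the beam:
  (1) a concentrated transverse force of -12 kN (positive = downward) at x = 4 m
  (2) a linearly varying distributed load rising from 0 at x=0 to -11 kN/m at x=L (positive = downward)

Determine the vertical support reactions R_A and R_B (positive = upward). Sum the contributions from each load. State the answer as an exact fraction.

R_A = -383/15 kN, R_B = -622/15 kN

Load 1 — point force P=-12 kN at a=4 m (b=L-a=6):
  R_A = Pb/L = (-12)·6/10 = -36/5 kN
  R_B = Pa/L = (-12)·4/10 = -24/5 kN
Load 2 — triangular load w₀=-11 kN/m (0→w₀ over full span):
  R_A = w₀L/6 = (-11)·10/6 = -55/3 kN
  R_B = w₀L/3 = (-11)·10/3 = -110/3 kN
Superposition: R_A = -383/15 kN, R_B = -622/15 kN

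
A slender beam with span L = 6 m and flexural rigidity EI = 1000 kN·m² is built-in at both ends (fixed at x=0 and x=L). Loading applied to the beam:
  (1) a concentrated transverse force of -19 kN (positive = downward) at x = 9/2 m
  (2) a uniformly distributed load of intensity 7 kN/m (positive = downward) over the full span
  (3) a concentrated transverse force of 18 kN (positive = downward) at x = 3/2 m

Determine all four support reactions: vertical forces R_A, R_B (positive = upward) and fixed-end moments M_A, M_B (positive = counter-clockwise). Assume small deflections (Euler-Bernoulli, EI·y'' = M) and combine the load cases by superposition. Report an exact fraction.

R_A = 1063/32 kN, M_A = 987/32 kN·m, R_B = 249/32 kN, M_B = -321/32 kN·m

Load 1 — point force P=-19 kN at a=9/2 m (b=L-a=3/2):
  R_A = Pb²(3a+b)/L³ = (-19)·(3/2)²·(3·(9/2)+(3/2))/6³ = -95/32 kN
  M_A = Pab²/L² = (-19)·(9/2)·(3/2)²/6² = -171/32 kN·m
  R_B = Pa²(a+3b)/L³ = (-19)·(9/2)²·((9/2)+3·(3/2))/6³ = -513/32 kN
  M_B = -Pa²b/L² = -(-19)·(9/2)²·(3/2)/6² = 513/32 kN·m
Load 2 — uniform load w=7 kN/m over full span:
  R_A = wL/2 = 7·6/2 = 21 kN
  M_A = wL²/12 = 7·6²/12 = 21 kN·m
  R_B = wL/2 = 7·6/2 = 21 kN
  M_B = -wL²/12 = -7·6²/12 = -21 kN·m
Load 3 — point force P=18 kN at a=3/2 m (b=L-a=9/2):
  R_A = Pb²(3a+b)/L³ = 18·(9/2)²·(3·(3/2)+(9/2))/6³ = 243/16 kN
  M_A = Pab²/L² = 18·(3/2)·(9/2)²/6² = 243/16 kN·m
  R_B = Pa²(a+3b)/L³ = 18·(3/2)²·((3/2)+3·(9/2))/6³ = 45/16 kN
  M_B = -Pa²b/L² = -18·(3/2)²·(9/2)/6² = -81/16 kN·m
Superposition: R_A = 1063/32 kN, M_A = 987/32 kN·m, R_B = 249/32 kN, M_B = -321/32 kN·m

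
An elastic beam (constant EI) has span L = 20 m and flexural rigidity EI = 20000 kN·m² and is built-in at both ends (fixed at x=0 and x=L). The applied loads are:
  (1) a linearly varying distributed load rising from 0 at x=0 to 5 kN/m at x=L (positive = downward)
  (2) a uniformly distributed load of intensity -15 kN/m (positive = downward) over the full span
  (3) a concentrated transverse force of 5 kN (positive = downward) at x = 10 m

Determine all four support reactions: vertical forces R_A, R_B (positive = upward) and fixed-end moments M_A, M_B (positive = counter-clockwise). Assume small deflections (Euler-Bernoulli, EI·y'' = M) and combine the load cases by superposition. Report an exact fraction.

Load 1 — triangular load w₀=5 kN/m (0→w₀ over full span):
  R_A = 3w₀L/20 = 3·5·20/20 = 15 kN
  M_A = w₀L²/30 = 5·20²/30 = 200/3 kN·m
  R_B = 7w₀L/20 = 7·5·20/20 = 35 kN
  M_B = -w₀L²/20 = -5·20²/20 = -100 kN·m
Load 2 — uniform load w=-15 kN/m over full span:
  R_A = wL/2 = (-15)·20/2 = -150 kN
  M_A = wL²/12 = (-15)·20²/12 = -500 kN·m
  R_B = wL/2 = (-15)·20/2 = -150 kN
  M_B = -wL²/12 = -(-15)·20²/12 = 500 kN·m
Load 3 — point force P=5 kN at a=10 m (b=L-a=10):
  R_A = Pb²(3a+b)/L³ = 5·10²·(3·10+10)/20³ = 5/2 kN
  M_A = Pab²/L² = 5·10·10²/20² = 25/2 kN·m
  R_B = Pa²(a+3b)/L³ = 5·10²·(10+3·10)/20³ = 5/2 kN
  M_B = -Pa²b/L² = -5·10²·10/20² = -25/2 kN·m
Superposition: R_A = -265/2 kN, M_A = -2525/6 kN·m, R_B = -225/2 kN, M_B = 775/2 kN·m

R_A = -265/2 kN, M_A = -2525/6 kN·m, R_B = -225/2 kN, M_B = 775/2 kN·m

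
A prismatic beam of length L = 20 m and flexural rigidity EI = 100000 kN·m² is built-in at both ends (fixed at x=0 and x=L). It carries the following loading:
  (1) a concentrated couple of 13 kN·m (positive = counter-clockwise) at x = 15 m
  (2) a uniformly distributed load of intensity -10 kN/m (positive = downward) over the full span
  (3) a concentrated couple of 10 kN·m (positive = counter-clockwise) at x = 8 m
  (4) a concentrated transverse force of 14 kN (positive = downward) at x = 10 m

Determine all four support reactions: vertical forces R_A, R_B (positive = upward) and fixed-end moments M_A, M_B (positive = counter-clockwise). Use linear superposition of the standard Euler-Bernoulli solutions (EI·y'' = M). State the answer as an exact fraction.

Load 1 — applied couple M₀=13 kN·m at a=15 m (b=L-a=5):
  R_A = 6M₀ab/L³ = 6·13·15·5/20³ = 117/160 kN
  M_A = M₀b(2a-b)/L² = 13·5·(2·15-5)/20² = 65/16 kN·m
  R_B = -6M₀ab/L³ = -6·13·15·5/20³ = -117/160 kN
  M_B = M₀a(2b-a)/L² = 13·15·(2·5-15)/20² = -39/16 kN·m
Load 2 — uniform load w=-10 kN/m over full span:
  R_A = wL/2 = (-10)·20/2 = -100 kN
  M_A = wL²/12 = (-10)·20²/12 = -1000/3 kN·m
  R_B = wL/2 = (-10)·20/2 = -100 kN
  M_B = -wL²/12 = -(-10)·20²/12 = 1000/3 kN·m
Load 3 — applied couple M₀=10 kN·m at a=8 m (b=L-a=12):
  R_A = 6M₀ab/L³ = 6·10·8·12/20³ = 18/25 kN
  M_A = M₀b(2a-b)/L² = 10·12·(2·8-12)/20² = 6/5 kN·m
  R_B = -6M₀ab/L³ = -6·10·8·12/20³ = -18/25 kN
  M_B = M₀a(2b-a)/L² = 10·8·(2·12-8)/20² = 16/5 kN·m
Load 4 — point force P=14 kN at a=10 m (b=L-a=10):
  R_A = Pb²(3a+b)/L³ = 14·10²·(3·10+10)/20³ = 7 kN
  M_A = Pab²/L² = 14·10·10²/20² = 35 kN·m
  R_B = Pa²(a+3b)/L³ = 14·10²·(10+3·10)/20³ = 7 kN
  M_B = -Pa²b/L² = -14·10²·10/20² = -35 kN·m
Superposition: R_A = -73239/800 kN, M_A = -70337/240 kN·m, R_B = -75561/800 kN, M_B = 71783/240 kN·m

R_A = -73239/800 kN, M_A = -70337/240 kN·m, R_B = -75561/800 kN, M_B = 71783/240 kN·m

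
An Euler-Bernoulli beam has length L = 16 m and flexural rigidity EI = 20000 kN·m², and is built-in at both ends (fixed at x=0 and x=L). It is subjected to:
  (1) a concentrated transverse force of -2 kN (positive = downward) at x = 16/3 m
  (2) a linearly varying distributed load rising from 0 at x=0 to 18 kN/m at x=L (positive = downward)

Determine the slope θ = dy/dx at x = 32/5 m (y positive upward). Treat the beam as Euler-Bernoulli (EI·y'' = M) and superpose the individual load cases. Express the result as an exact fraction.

Load 1 — point force P=-2 kN at a=16/3 m (b=L-a=32/3):
  θ_1 = Pa²(L-x)(2bL-(3b+a)(L-x))/(2L³EI)  [x>a] = (-2)·(16/3)²·(16-(32/5))·(2·(32/3)·16-(3·(32/3)+(16/3))·(16-(32/5)))/(2·16³·20000) = 8/140625 rad
Load 2 — triangular load w₀=18 kN/m (0→w₀ over full span):
  θ_2 = -w₀(2x(L-x)(L-2x)(x+2L)+x²(L-x)²)/(120LEI) = -18·(2·(32/5)·(16-(32/5))·(16-2·(32/5))·((32/5)+2·16)+(32/5)²·(16-(32/5))²)/(120·16·20000) = -3456/390625 rad
Superposition: θ = Σ θ_i = -30904/3515625 rad ≈ -0.008790 rad

θ(32/5) = -30904/3515625 rad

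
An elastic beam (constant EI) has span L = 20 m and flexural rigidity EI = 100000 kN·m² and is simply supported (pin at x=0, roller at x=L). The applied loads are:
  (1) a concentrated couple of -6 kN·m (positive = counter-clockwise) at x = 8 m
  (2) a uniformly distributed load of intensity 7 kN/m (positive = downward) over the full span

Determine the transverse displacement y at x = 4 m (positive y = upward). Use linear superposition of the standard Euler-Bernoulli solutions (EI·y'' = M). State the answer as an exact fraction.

y(4) = -8129/93750 m

Load 1 — applied couple M₀=-6 kN·m at a=8 m (b=L-a=12):
  y_1 = (M₀x³/(6L)+C₁x)/EI  [x≤a] with C₁=M₀(3b²-L²)/(6L)=-8/5 = ((-6)·4³/(6·20)+(-8/5)·4)/100000 = -3/31250 m
Load 2 — uniform load w=7 kN/m over full span:
  y_2 = -wx(L³-2Lx²+x³)/(24EI) = -7·4·(20³-2·20·4²+4³)/(24·100000) = -812/9375 m
Superposition: y = Σ y_i = -8129/93750 m ≈ -0.086709 m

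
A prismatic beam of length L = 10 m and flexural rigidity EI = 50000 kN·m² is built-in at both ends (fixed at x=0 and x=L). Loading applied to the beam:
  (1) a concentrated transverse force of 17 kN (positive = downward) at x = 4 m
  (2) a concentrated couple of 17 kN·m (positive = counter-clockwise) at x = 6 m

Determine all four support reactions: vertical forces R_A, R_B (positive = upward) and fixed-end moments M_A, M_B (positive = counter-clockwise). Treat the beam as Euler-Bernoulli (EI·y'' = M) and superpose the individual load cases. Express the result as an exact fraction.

Load 1 — point force P=17 kN at a=4 m (b=L-a=6):
  R_A = Pb²(3a+b)/L³ = 17·6²·(3·4+6)/10³ = 1377/125 kN
  M_A = Pab²/L² = 17·4·6²/10² = 612/25 kN·m
  R_B = Pa²(a+3b)/L³ = 17·4²·(4+3·6)/10³ = 748/125 kN
  M_B = -Pa²b/L² = -17·4²·6/10² = -408/25 kN·m
Load 2 — applied couple M₀=17 kN·m at a=6 m (b=L-a=4):
  R_A = 6M₀ab/L³ = 6·17·6·4/10³ = 306/125 kN
  M_A = M₀b(2a-b)/L² = 17·4·(2·6-4)/10² = 136/25 kN·m
  R_B = -6M₀ab/L³ = -6·17·6·4/10³ = -306/125 kN
  M_B = M₀a(2b-a)/L² = 17·6·(2·4-6)/10² = 51/25 kN·m
Superposition: R_A = 1683/125 kN, M_A = 748/25 kN·m, R_B = 442/125 kN, M_B = -357/25 kN·m

R_A = 1683/125 kN, M_A = 748/25 kN·m, R_B = 442/125 kN, M_B = -357/25 kN·m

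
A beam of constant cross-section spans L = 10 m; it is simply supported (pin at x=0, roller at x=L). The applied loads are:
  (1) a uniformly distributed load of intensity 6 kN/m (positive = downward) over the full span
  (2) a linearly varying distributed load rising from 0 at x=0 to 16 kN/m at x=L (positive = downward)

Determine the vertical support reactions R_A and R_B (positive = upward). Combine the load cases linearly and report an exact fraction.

Load 1 — uniform load w=6 kN/m over full span:
  R_A = wL/2 = 6·10/2 = 30 kN
  R_B = wL/2 = 6·10/2 = 30 kN
Load 2 — triangular load w₀=16 kN/m (0→w₀ over full span):
  R_A = w₀L/6 = 16·10/6 = 80/3 kN
  R_B = w₀L/3 = 16·10/3 = 160/3 kN
Superposition: R_A = 170/3 kN, R_B = 250/3 kN

R_A = 170/3 kN, R_B = 250/3 kN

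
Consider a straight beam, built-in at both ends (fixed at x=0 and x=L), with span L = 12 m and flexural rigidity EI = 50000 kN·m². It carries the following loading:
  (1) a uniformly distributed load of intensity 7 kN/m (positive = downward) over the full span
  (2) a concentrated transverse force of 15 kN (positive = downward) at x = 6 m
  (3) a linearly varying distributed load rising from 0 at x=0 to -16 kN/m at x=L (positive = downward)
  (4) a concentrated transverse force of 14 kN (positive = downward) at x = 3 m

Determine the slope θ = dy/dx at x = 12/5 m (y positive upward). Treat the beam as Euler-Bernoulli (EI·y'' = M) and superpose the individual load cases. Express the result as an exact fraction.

θ(12/5) = -30393/31250000 rad

Load 1 — uniform load w=7 kN/m over full span:
  θ_1 = -wx(L-x)(L-2x)/(12EI) = -7·(12/5)·(12-(12/5))·(12-2·(12/5))/(12·50000) = -756/390625 rad
Load 2 — point force P=15 kN at a=6 m (b=L-a=6):
  θ_2 = -Pb²x(2aL-(3a+b)x)/(2L³EI)  [x≤a] = -15·6²·(12/5)·(2·6·12-(3·6+6)·(12/5))/(2·12³·50000) = -81/125000 rad
Load 3 — triangular load w₀=-16 kN/m (0→w₀ over full span):
  θ_3 = -w₀(2x(L-x)(L-2x)(x+2L)+x²(L-x)²)/(120LEI) = -(-16)·(2·(12/5)·(12-(12/5))·(12-2·(12/5))·((12/5)+2·12)+(12/5)²·(12-(12/5))²)/(120·12·50000) = 4032/1953125 rad
Load 4 — point force P=14 kN at a=3 m (b=L-a=9):
  θ_4 = -Pb²x(2aL-(3a+b)x)/(2L³EI)  [x≤a] = -14·9²·(12/5)·(2·3·12-(3·3+9)·(12/5))/(2·12³·50000) = -567/1250000 rad
Superposition: θ = Σ θ_i = -30393/31250000 rad ≈ -0.000973 rad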